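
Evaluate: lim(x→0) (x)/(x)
This is a 0/0 indeterminate form.

Apply L'Hôpital's rule: differentiate numerator and denominator separately.
  f(x) = x   ⇒   f'(x) = 1
  g(x) = x   ⇒   g'(x) = 1
  lim(x→0) f'(x)/g'(x) = lim(x→0) (1)/(1)
  = 1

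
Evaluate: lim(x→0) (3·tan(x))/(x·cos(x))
This is a 0/0 indeterminate form.

Apply L'Hôpital's rule: differentiate numerator and denominator separately.
  f(x) = 3·tan(x)   ⇒   f'(x) = 3·tan(x)^2 + 3
  g(x) = x·cos(x)   ⇒   g'(x) = -x·sin(x) + cos(x)
  lim(x→0) f'(x)/g'(x) = lim(x→0) (3·tan(x)^2 + 3)/(-x·sin(x) + cos(x))
  = 3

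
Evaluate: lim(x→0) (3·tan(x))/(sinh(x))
This is a 0/0 indeterminate form.

Apply L'Hôpital's rule: differentiate numerator and denominator separately.
  f(x) = 3·tan(x)   ⇒   f'(x) = 3·tan(x)^2 + 3
  g(x) = sinh(x)   ⇒   g'(x) = cosh(x)
  lim(x→0) f'(x)/g'(x) = lim(x→0) (3·tan(x)^2 + 3)/(cosh(x))
  = 3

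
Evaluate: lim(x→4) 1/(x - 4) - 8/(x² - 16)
This is an ∞-∞ indeterminate form.

Combine fractions or rationalize to convert ∞-∞ to 0/0 form:
  lim(x→4) 1/(x - 4) - 8/(x² - 16) = 1/8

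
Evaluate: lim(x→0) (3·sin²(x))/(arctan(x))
This is a 0/0 indeterminate form.

Apply L'Hôpital's rule: differentiate numerator and denominator separately.
  f(x) = 3·sin(x)^2   ⇒   f'(x) = 6·sin(x)·cos(x)
  g(x) = atan(x)   ⇒   g'(x) = 1/(x^2 + 1)
  lim(x→0) f'(x)/g'(x) = lim(x→0) (6·sin(x)·cos(x))/(1/(x^2 + 1))
  = 0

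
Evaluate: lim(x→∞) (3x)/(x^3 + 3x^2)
This is an ∞/∞ indeterminate form.

Apply L'Hôpital's rule: differentiate numerator and denominator separately.
  f(x) = 3·x   ⇒   f'(x) = 3
  g(x) = x^3 + 3·x^2   ⇒   g'(x) = 3·x^2 + 6·x
  lim(x→∞) f'(x)/g'(x) = lim(x→∞) (3)/(3·x^2 + 6·x)
  = 0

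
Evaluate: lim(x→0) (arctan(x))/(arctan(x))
This is a 0/0 indeterminate form.

Apply L'Hôpital's rule: differentiate numerator and denominator separately.
  f(x) = atan(x)   ⇒   f'(x) = 1/(x^2 + 1)
  g(x) = atan(x)   ⇒   g'(x) = 1/(x^2 + 1)
  lim(x→0) f'(x)/g'(x) = lim(x→0) (1/(x^2 + 1))/(1/(x^2 + 1))
  = 1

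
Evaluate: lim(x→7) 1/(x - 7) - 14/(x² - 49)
This is an ∞-∞ indeterminate form.

Combine fractions or rationalize to convert ∞-∞ to 0/0 form:
  lim(x→7) 1/(x - 7) - 14/(x² - 49) = 1/14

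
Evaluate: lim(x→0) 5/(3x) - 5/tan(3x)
This is an ∞-∞ indeterminate form.

Combine fractions or rationalize to convert ∞-∞ to 0/0 form:
  lim(x→0) 5/(3x) - 5/tan(3x) = 0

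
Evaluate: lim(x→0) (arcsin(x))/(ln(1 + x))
This is a 0/0 indeterminate form.

Apply L'Hôpital's rule: differentiate numerator and denominator separately.
  f(x) = asin(x)   ⇒   f'(x) = 1/sqrt(1 - x^2)
  g(x) = ln(x + 1)   ⇒   g'(x) = 1/(x + 1)
  lim(x→0) f'(x)/g'(x) = lim(x→0) (1/sqrt(1 - x^2))/(1/(x + 1))
  = 1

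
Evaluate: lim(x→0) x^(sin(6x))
This is an exponential indeterminate form.

For exponential indeterminate forms, take the natural log:
  Let L = lim(x→0) x^(sin(6x))
  Then ln(L) = lim(x→0) [exponent × ln(base)]
  Evaluate using L'Hôpital or standard limits, then exponentiate.
  L = 1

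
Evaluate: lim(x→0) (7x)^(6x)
This is an exponential indeterminate form.

For exponential indeterminate forms, take the natural log:
  Let L = lim(x→0) (7x)^(6x)
  Then ln(L) = lim(x→0) [exponent × ln(base)]
  Evaluate using L'Hôpital or standard limits, then exponentiate.
  L = 1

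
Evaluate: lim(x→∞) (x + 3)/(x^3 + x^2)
This is an ∞/∞ indeterminate form.

Apply L'Hôpital's rule: differentiate numerator and denominator separately.
  f(x) = x + 3   ⇒   f'(x) = 1
  g(x) = x^3 + x^2   ⇒   g'(x) = 3·x^2 + 2·x
  lim(x→∞) f'(x)/g'(x) = lim(x→∞) (1)/(3·x^2 + 2·x)
  = 0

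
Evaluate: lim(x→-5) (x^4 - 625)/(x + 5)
This is a standard limit.

Factor or rationalize the expression:
  lim(x→-5) (x^4 - 625)/(x + 5) = -500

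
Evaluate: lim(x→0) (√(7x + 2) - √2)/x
This is a standard limit.

Factor or rationalize the expression:
  lim(x→0) (√(7x + 2) - √2)/x = 7·sqrt(2)/4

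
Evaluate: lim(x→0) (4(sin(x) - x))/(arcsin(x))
This is a 0/0 indeterminate form.

Apply L'Hôpital's rule: differentiate numerator and denominator separately.
  f(x) = -4·x + 4·sin(x)   ⇒   f'(x) = 4·cos(x) - 4
  g(x) = asin(x)   ⇒   g'(x) = 1/sqrt(1 - x^2)
  lim(x→0) f'(x)/g'(x) = lim(x→0) (4·cos(x) - 4)/(1/sqrt(1 - x^2))
  = 0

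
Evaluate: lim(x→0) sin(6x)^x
This is an exponential indeterminate form.

For exponential indeterminate forms, take the natural log:
  Let L = lim(x→0) sin(6x)^x
  Then ln(L) = lim(x→0) [exponent × ln(base)]
  Evaluate using L'Hôpital or standard limits, then exponentiate.
  L = 1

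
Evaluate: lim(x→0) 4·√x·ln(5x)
This is a 0·∞ indeterminate form.

Rewrite 0·∞ as a quotient (0/0 or ∞/∞ form), then apply L'Hôpital's rule:
  lim(x→0) 4·√x·ln(5x) = 0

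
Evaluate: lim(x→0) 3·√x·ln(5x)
This is a 0·∞ indeterminate form.

Rewrite 0·∞ as a quotient (0/0 or ∞/∞ form), then apply L'Hôpital's rule:
  lim(x→0) 3·√x·ln(5x) = 0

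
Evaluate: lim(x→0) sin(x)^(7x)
This is an exponential indeterminate form.

For exponential indeterminate forms, take the natural log:
  Let L = lim(x→0) sin(x)^(7x)
  Then ln(L) = lim(x→0) [exponent × ln(base)]
  Evaluate using L'Hôpital or standard limits, then exponentiate.
  L = 1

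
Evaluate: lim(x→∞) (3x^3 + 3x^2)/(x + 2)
This is an ∞/∞ indeterminate form.

Apply L'Hôpital's rule: differentiate numerator and denominator separately.
  f(x) = 3·x^3 + 3·x^2   ⇒   f'(x) = 9·x^2 + 6·x
  g(x) = x + 2   ⇒   g'(x) = 1
  lim(x→∞) f'(x)/g'(x) = lim(x→∞) (9·x^2 + 6·x)/(1)
  = ∞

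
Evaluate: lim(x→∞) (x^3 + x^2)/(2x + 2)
This is an ∞/∞ indeterminate form.

Apply L'Hôpital's rule: differentiate numerator and denominator separately.
  f(x) = x^3 + x^2   ⇒   f'(x) = 3·x^2 + 2·x
  g(x) = 2·x + 2   ⇒   g'(x) = 2
  lim(x→∞) f'(x)/g'(x) = lim(x→∞) (3·x^2 + 2·x)/(2)
  = ∞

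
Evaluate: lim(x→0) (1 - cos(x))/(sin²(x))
This is a 0/0 indeterminate form.

Apply L'Hôpital's rule: differentiate numerator and denominator separately.
  f(x) = 1 - cos(x)   ⇒   f'(x) = sin(x)
  g(x) = sin(x)^2   ⇒   g'(x) = 2·sin(x)·cos(x)
  lim(x→0) f'(x)/g'(x) = lim(x→0) (sin(x))/(2·sin(x)·cos(x))
  = 1/2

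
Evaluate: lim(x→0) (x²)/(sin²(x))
This is a 0/0 indeterminate form.

Apply L'Hôpital's rule: differentiate numerator and denominator separately.
  f(x) = x^2   ⇒   f'(x) = 2·x
  g(x) = sin(x)^2   ⇒   g'(x) = 2·sin(x)·cos(x)
  lim(x→0) f'(x)/g'(x) = lim(x→0) (2·x)/(2·sin(x)·cos(x))
  = 1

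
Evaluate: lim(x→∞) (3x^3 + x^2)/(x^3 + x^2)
This is an ∞/∞ indeterminate form.

Apply L'Hôpital's rule: differentiate numerator and denominator separately.
  f(x) = 3·x^3 + x^2   ⇒   f'(x) = 9·x^2 + 2·x
  g(x) = x^3 + x^2   ⇒   g'(x) = 3·x^2 + 2·x
  lim(x→∞) f'(x)/g'(x) = lim(x→∞) (9·x^2 + 2·x)/(3·x^2 + 2·x)
  = 3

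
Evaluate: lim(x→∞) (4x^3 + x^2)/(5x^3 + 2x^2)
This is an ∞/∞ indeterminate form.

Apply L'Hôpital's rule: differentiate numerator and denominator separately.
  f(x) = 4·x^3 + x^2   ⇒   f'(x) = 12·x^2 + 2·x
  g(x) = 5·x^3 + 2·x^2   ⇒   g'(x) = 15·x^2 + 4·x
  lim(x→∞) f'(x)/g'(x) = lim(x→∞) (12·x^2 + 2·x)/(15·x^2 + 4·x)
  = 4/5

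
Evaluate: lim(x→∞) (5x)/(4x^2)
This is an ∞/∞ indeterminate form.

Apply L'Hôpital's rule: differentiate numerator and denominator separately.
  f(x) = 5·x   ⇒   f'(x) = 5
  g(x) = 4·x^2   ⇒   g'(x) = 8·x
  lim(x→∞) f'(x)/g'(x) = lim(x→∞) (5)/(8·x)
  = 0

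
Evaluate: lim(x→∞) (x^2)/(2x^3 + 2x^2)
This is an ∞/∞ indeterminate form.

Apply L'Hôpital's rule: differentiate numerator and denominator separately.
  f(x) = x^2   ⇒   f'(x) = 2·x
  g(x) = 2·x^3 + 2·x^2   ⇒   g'(x) = 6·x^2 + 4·x
  lim(x→∞) f'(x)/g'(x) = lim(x→∞) (2·x)/(6·x^2 + 4·x)
  = 0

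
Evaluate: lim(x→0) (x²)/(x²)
This is a 0/0 indeterminate form.

Apply L'Hôpital's rule: differentiate numerator and denominator separately.
  f(x) = x^2   ⇒   f'(x) = 2·x
  g(x) = x^2   ⇒   g'(x) = 2·x
  lim(x→0) f'(x)/g'(x) = lim(x→0) (2·x)/(2·x)
  = 1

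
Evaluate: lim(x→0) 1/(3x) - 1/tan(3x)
This is an ∞-∞ indeterminate form.

Combine fractions or rationalize to convert ∞-∞ to 0/0 form:
  lim(x→0) 1/(3x) - 1/tan(3x) = 0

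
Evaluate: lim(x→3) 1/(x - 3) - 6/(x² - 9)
This is an ∞-∞ indeterminate form.

Combine fractions or rationalize to convert ∞-∞ to 0/0 form:
  lim(x→3) 1/(x - 3) - 6/(x² - 9) = 1/6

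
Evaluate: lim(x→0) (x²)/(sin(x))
This is a 0/0 indeterminate form.

Apply L'Hôpital's rule: differentiate numerator and denominator separately.
  f(x) = x^2   ⇒   f'(x) = 2·x
  g(x) = sin(x)   ⇒   g'(x) = cos(x)
  lim(x→0) f'(x)/g'(x) = lim(x→0) (2·x)/(cos(x))
  = 0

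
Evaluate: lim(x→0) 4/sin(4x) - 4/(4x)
This is an ∞-∞ indeterminate form.

Combine fractions or rationalize to convert ∞-∞ to 0/0 form:
  lim(x→0) 4/sin(4x) - 4/(4x) = 0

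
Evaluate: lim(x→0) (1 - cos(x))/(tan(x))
This is a 0/0 indeterminate form.

Apply L'Hôpital's rule: differentiate numerator and denominator separately.
  f(x) = 1 - cos(x)   ⇒   f'(x) = sin(x)
  g(x) = tan(x)   ⇒   g'(x) = tan(x)^2 + 1
  lim(x→0) f'(x)/g'(x) = lim(x→0) (sin(x))/(tan(x)^2 + 1)
  = 0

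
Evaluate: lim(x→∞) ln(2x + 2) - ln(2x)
This is an ∞-∞ indeterminate form.

Combine fractions or rationalize to convert ∞-∞ to 0/0 form:
  lim(x→∞) ln(2x + 2) - ln(2x) = 0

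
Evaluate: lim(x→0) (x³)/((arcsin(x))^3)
This is a 0/0 indeterminate form.

Apply L'Hôpital's rule: differentiate numerator and denominator separately.
  f(x) = x^3   ⇒   f'(x) = 3·x^2
  g(x) = asin(x)^3   ⇒   g'(x) = 3·asin(x)^2/sqrt(1 - x^2)
  lim(x→0) f'(x)/g'(x) = lim(x→0) (3·x^2)/(3·asin(x)^2/sqrt(1 - x^2))
  = 1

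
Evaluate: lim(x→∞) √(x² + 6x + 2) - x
This is an ∞-∞ indeterminate form.

Combine fractions or rationalize to convert ∞-∞ to 0/0 form:
  lim(x→∞) √(x² + 6x + 2) - x = 3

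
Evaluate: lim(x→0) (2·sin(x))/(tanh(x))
This is a 0/0 indeterminate form.

Apply L'Hôpital's rule: differentiate numerator and denominator separately.
  f(x) = 2·sin(x)   ⇒   f'(x) = 2·cos(x)
  g(x) = tanh(x)   ⇒   g'(x) = 1 - tanh(x)^2
  lim(x→0) f'(x)/g'(x) = lim(x→0) (2·cos(x))/(1 - tanh(x)^2)
  = 2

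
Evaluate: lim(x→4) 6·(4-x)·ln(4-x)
This is a 0·∞ indeterminate form.

Rewrite 0·∞ as a quotient (0/0 or ∞/∞ form), then apply L'Hôpital's rule:
  lim(x→4) 6·(4-x)·ln(4-x) = 0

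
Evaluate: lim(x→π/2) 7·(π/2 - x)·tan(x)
This is a 0·∞ indeterminate form.

Rewrite 0·∞ as a quotient (0/0 or ∞/∞ form), then apply L'Hôpital's rule:
  lim(x→π/2) 7·(π/2 - x)·tan(x) = 7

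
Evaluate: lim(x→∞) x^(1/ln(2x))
This is an exponential indeterminate form.

For exponential indeterminate forms, take the natural log:
  Let L = lim(x→∞) x^(1/ln(2x))
  Then ln(L) = lim(x→∞) [exponent × ln(base)]
  Evaluate using L'Hôpital or standard limits, then exponentiate.
  L = e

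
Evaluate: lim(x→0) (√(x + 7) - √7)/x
This is a standard limit.

Factor or rationalize the expression:
  lim(x→0) (√(x + 7) - √7)/x = sqrt(7)/14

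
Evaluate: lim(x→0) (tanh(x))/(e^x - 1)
This is a 0/0 indeterminate form.

Apply L'Hôpital's rule: differentiate numerator and denominator separately.
  f(x) = tanh(x)   ⇒   f'(x) = 1 - tanh(x)^2
  g(x) = e^(x) - 1   ⇒   g'(x) = e^(x)
  lim(x→0) f'(x)/g'(x) = lim(x→0) (1 - tanh(x)^2)/(e^(x))
  = 1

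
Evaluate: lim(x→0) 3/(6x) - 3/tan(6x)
This is an ∞-∞ indeterminate form.

Combine fractions or rationalize to convert ∞-∞ to 0/0 form:
  lim(x→0) 3/(6x) - 3/tan(6x) = 0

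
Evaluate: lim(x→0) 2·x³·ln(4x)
This is a 0·∞ indeterminate form.

Rewrite 0·∞ as a quotient (0/0 or ∞/∞ form), then apply L'Hôpital's rule:
  lim(x→0) 2·x³·ln(4x) = 0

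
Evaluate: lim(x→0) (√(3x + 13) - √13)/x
This is a standard limit.

Factor or rationalize the expression:
  lim(x→0) (√(3x + 13) - √13)/x = 3·sqrt(13)/26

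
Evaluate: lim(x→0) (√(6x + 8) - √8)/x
This is a standard limit.

Factor or rationalize the expression:
  lim(x→0) (√(6x + 8) - √8)/x = 3·sqrt(2)/4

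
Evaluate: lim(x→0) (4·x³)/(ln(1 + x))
This is a 0/0 indeterminate form.

Apply L'Hôpital's rule: differentiate numerator and denominator separately.
  f(x) = 4·x^3   ⇒   f'(x) = 12·x^2
  g(x) = ln(x + 1)   ⇒   g'(x) = 1/(x + 1)
  lim(x→0) f'(x)/g'(x) = lim(x→0) (12·x^2)/(1/(x + 1))
  = 0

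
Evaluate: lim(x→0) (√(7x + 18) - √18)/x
This is a standard limit.

Factor or rationalize the expression:
  lim(x→0) (√(7x + 18) - √18)/x = 7·sqrt(2)/12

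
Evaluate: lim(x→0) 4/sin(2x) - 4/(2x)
This is an ∞-∞ indeterminate form.

Combine fractions or rationalize to convert ∞-∞ to 0/0 form:
  lim(x→0) 4/sin(2x) - 4/(2x) = 0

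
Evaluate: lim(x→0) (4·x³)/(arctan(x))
This is a 0/0 indeterminate form.

Apply L'Hôpital's rule: differentiate numerator and denominator separately.
  f(x) = 4·x^3   ⇒   f'(x) = 12·x^2
  g(x) = atan(x)   ⇒   g'(x) = 1/(x^2 + 1)
  lim(x→0) f'(x)/g'(x) = lim(x→0) (12·x^2)/(1/(x^2 + 1))
  = 0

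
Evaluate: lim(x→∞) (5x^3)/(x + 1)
This is an ∞/∞ indeterminate form.

Apply L'Hôpital's rule: differentiate numerator and denominator separately.
  f(x) = 5·x^3   ⇒   f'(x) = 15·x^2
  g(x) = x + 1   ⇒   g'(x) = 1
  lim(x→∞) f'(x)/g'(x) = lim(x→∞) (15·x^2)/(1)
  = ∞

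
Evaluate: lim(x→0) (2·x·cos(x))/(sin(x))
This is a 0/0 indeterminate form.

Apply L'Hôpital's rule: differentiate numerator and denominator separately.
  f(x) = 2·x·cos(x)   ⇒   f'(x) = -2·x·sin(x) + 2·cos(x)
  g(x) = sin(x)   ⇒   g'(x) = cos(x)
  lim(x→0) f'(x)/g'(x) = lim(x→0) (-2·x·sin(x) + 2·cos(x))/(cos(x))
  = 2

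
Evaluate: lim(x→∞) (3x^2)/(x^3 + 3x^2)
This is an ∞/∞ indeterminate form.

Apply L'Hôpital's rule: differentiate numerator and denominator separately.
  f(x) = 3·x^2   ⇒   f'(x) = 6·x
  g(x) = x^3 + 3·x^2   ⇒   g'(x) = 3·x^2 + 6·x
  lim(x→∞) f'(x)/g'(x) = lim(x→∞) (6·x)/(3·x^2 + 6·x)
  = 0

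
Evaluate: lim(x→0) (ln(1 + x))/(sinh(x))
This is a 0/0 indeterminate form.

Apply L'Hôpital's rule: differentiate numerator and denominator separately.
  f(x) = ln(x + 1)   ⇒   f'(x) = 1/(x + 1)
  g(x) = sinh(x)   ⇒   g'(x) = cosh(x)
  lim(x→0) f'(x)/g'(x) = lim(x→0) (1/(x + 1))/(cosh(x))
  = 1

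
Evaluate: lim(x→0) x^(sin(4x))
This is an exponential indeterminate form.

For exponential indeterminate forms, take the natural log:
  Let L = lim(x→0) x^(sin(4x))
  Then ln(L) = lim(x→0) [exponent × ln(base)]
  Evaluate using L'Hôpital or standard limits, then exponentiate.
  L = 1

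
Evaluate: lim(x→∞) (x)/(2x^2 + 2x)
This is an ∞/∞ indeterminate form.

Apply L'Hôpital's rule: differentiate numerator and denominator separately.
  f(x) = x   ⇒   f'(x) = 1
  g(x) = 2·x^2 + 2·x   ⇒   g'(x) = 4·x + 2
  lim(x→∞) f'(x)/g'(x) = lim(x→∞) (1)/(4·x + 2)
  = 0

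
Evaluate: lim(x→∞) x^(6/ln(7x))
This is an exponential indeterminate form.

For exponential indeterminate forms, take the natural log:
  Let L = lim(x→∞) x^(6/ln(7x))
  Then ln(L) = lim(x→∞) [exponent × ln(base)]
  Evaluate using L'Hôpital or standard limits, then exponentiate.
  L = e^(6)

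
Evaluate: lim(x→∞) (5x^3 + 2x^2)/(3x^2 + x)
This is an ∞/∞ indeterminate form.

Apply L'Hôpital's rule: differentiate numerator and denominator separately.
  f(x) = 5·x^3 + 2·x^2   ⇒   f'(x) = 15·x^2 + 4·x
  g(x) = 3·x^2 + x   ⇒   g'(x) = 6·x + 1
  lim(x→∞) f'(x)/g'(x) = lim(x→∞) (15·x^2 + 4·x)/(6·x + 1)
  = ∞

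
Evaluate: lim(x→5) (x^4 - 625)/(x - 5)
This is a standard limit.

Factor or rationalize the expression:
  lim(x→5) (x^4 - 625)/(x - 5) = 500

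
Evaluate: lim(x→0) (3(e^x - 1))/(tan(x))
This is a 0/0 indeterminate form.

Apply L'Hôpital's rule: differentiate numerator and denominator separately.
  f(x) = 3·e^(x) - 3   ⇒   f'(x) = 3·e^(x)
  g(x) = tan(x)   ⇒   g'(x) = tan(x)^2 + 1
  lim(x→0) f'(x)/g'(x) = lim(x→0) (3·e^(x))/(tan(x)^2 + 1)
  = 3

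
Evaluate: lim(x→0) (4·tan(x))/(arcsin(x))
This is a 0/0 indeterminate form.

Apply L'Hôpital's rule: differentiate numerator and denominator separately.
  f(x) = 4·tan(x)   ⇒   f'(x) = 4·tan(x)^2 + 4
  g(x) = asin(x)   ⇒   g'(x) = 1/sqrt(1 - x^2)
  lim(x→0) f'(x)/g'(x) = lim(x→0) (4·tan(x)^2 + 4)/(1/sqrt(1 - x^2))
  = 4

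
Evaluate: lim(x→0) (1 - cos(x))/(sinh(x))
This is a 0/0 indeterminate form.

Apply L'Hôpital's rule: differentiate numerator and denominator separately.
  f(x) = 1 - cos(x)   ⇒   f'(x) = sin(x)
  g(x) = sinh(x)   ⇒   g'(x) = cosh(x)
  lim(x→0) f'(x)/g'(x) = lim(x→0) (sin(x))/(cosh(x))
  = 0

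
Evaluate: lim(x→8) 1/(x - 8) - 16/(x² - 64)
This is an ∞-∞ indeterminate form.

Combine fractions or rationalize to convert ∞-∞ to 0/0 form:
  lim(x→8) 1/(x - 8) - 16/(x² - 64) = 1/16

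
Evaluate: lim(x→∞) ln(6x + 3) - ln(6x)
This is an ∞-∞ indeterminate form.

Combine fractions or rationalize to convert ∞-∞ to 0/0 form:
  lim(x→∞) ln(6x + 3) - ln(6x) = 0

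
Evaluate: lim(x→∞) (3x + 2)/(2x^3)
This is an ∞/∞ indeterminate form.

Apply L'Hôpital's rule: differentiate numerator and denominator separately.
  f(x) = 3·x + 2   ⇒   f'(x) = 3
  g(x) = 2·x^3   ⇒   g'(x) = 6·x^2
  lim(x→∞) f'(x)/g'(x) = lim(x→∞) (3)/(6·x^2)
  = 0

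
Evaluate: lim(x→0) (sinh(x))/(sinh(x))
This is a 0/0 indeterminate form.

Apply L'Hôpital's rule: differentiate numerator and denominator separately.
  f(x) = sinh(x)   ⇒   f'(x) = cosh(x)
  g(x) = sinh(x)   ⇒   g'(x) = cosh(x)
  lim(x→0) f'(x)/g'(x) = lim(x→0) (cosh(x))/(cosh(x))
  = 1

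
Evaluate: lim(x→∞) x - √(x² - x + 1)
This is an ∞-∞ indeterminate form.

Combine fractions or rationalize to convert ∞-∞ to 0/0 form:
  lim(x→∞) x - √(x² - x + 1) = 1/2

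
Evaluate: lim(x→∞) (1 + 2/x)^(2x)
This is an exponential indeterminate form.

For exponential indeterminate forms, take the natural log:
  Let L = lim(x→∞) (1 + 2/x)^(2x)
  Then ln(L) = lim(x→∞) [exponent × ln(base)]
  Evaluate using L'Hôpital or standard limits, then exponentiate.
  L = e^(4)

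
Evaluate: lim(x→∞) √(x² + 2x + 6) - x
This is an ∞-∞ indeterminate form.

Combine fractions or rationalize to convert ∞-∞ to 0/0 form:
  lim(x→∞) √(x² + 2x + 6) - x = 1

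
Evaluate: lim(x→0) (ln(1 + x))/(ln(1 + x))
This is a 0/0 indeterminate form.

Apply L'Hôpital's rule: differentiate numerator and denominator separately.
  f(x) = ln(x + 1)   ⇒   f'(x) = 1/(x + 1)
  g(x) = ln(x + 1)   ⇒   g'(x) = 1/(x + 1)
  lim(x→0) f'(x)/g'(x) = lim(x→0) (1/(x + 1))/(1/(x + 1))
  = 1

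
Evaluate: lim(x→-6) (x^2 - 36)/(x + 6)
This is a standard limit.

Factor or rationalize the expression:
  lim(x→-6) (x^2 - 36)/(x + 6) = -12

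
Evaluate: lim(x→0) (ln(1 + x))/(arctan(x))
This is a 0/0 indeterminate form.

Apply L'Hôpital's rule: differentiate numerator and denominator separately.
  f(x) = ln(x + 1)   ⇒   f'(x) = 1/(x + 1)
  g(x) = atan(x)   ⇒   g'(x) = 1/(x^2 + 1)
  lim(x→0) f'(x)/g'(x) = lim(x→0) (1/(x + 1))/(1/(x^2 + 1))
  = 1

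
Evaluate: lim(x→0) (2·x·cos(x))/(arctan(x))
This is a 0/0 indeterminate form.

Apply L'Hôpital's rule: differentiate numerator and denominator separately.
  f(x) = 2·x·cos(x)   ⇒   f'(x) = -2·x·sin(x) + 2·cos(x)
  g(x) = atan(x)   ⇒   g'(x) = 1/(x^2 + 1)
  lim(x→0) f'(x)/g'(x) = lim(x→0) (-2·x·sin(x) + 2·cos(x))/(1/(x^2 + 1))
  = 2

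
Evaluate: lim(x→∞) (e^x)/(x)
This is an ∞/∞ indeterminate form.

Apply L'Hôpital's rule: differentiate numerator and denominator separately.
  f(x) = e^(x)   ⇒   f'(x) = e^(x)
  g(x) = x   ⇒   g'(x) = 1
  lim(x→∞) f'(x)/g'(x) = lim(x→∞) (e^(x))/(1)
  = ∞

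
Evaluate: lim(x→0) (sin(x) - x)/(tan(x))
This is a 0/0 indeterminate form.

Apply L'Hôpital's rule: differentiate numerator and denominator separately.
  f(x) = -x + sin(x)   ⇒   f'(x) = cos(x) - 1
  g(x) = tan(x)   ⇒   g'(x) = tan(x)^2 + 1
  lim(x→0) f'(x)/g'(x) = lim(x→0) (cos(x) - 1)/(tan(x)^2 + 1)
  = 0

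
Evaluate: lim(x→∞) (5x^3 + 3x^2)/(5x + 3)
This is an ∞/∞ indeterminate form.

Apply L'Hôpital's rule: differentiate numerator and denominator separately.
  f(x) = 5·x^3 + 3·x^2   ⇒   f'(x) = 15·x^2 + 6·x
  g(x) = 5·x + 3   ⇒   g'(x) = 5
  lim(x→∞) f'(x)/g'(x) = lim(x→∞) (15·x^2 + 6·x)/(5)
  = ∞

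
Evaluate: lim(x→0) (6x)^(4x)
This is an exponential indeterminate form.

For exponential indeterminate forms, take the natural log:
  Let L = lim(x→0) (6x)^(4x)
  Then ln(L) = lim(x→0) [exponent × ln(base)]
  Evaluate using L'Hôpital or standard limits, then exponentiate.
  L = 1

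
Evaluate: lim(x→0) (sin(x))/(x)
This is a 0/0 indeterminate form.

Apply L'Hôpital's rule: differentiate numerator and denominator separately.
  f(x) = sin(x)   ⇒   f'(x) = cos(x)
  g(x) = x   ⇒   g'(x) = 1
  lim(x→0) f'(x)/g'(x) = lim(x→0) (cos(x))/(1)
  = 1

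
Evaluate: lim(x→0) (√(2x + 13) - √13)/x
This is a standard limit.

Factor or rationalize the expression:
  lim(x→0) (√(2x + 13) - √13)/x = sqrt(13)/13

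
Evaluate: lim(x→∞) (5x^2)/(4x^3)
This is an ∞/∞ indeterminate form.

Apply L'Hôpital's rule: differentiate numerator and denominator separately.
  f(x) = 5·x^2   ⇒   f'(x) = 10·x
  g(x) = 4·x^3   ⇒   g'(x) = 12·x^2
  lim(x→∞) f'(x)/g'(x) = lim(x→∞) (10·x)/(12·x^2)
  = 0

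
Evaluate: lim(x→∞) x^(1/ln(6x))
This is an exponential indeterminate form.

For exponential indeterminate forms, take the natural log:
  Let L = lim(x→∞) x^(1/ln(6x))
  Then ln(L) = lim(x→∞) [exponent × ln(base)]
  Evaluate using L'Hôpital or standard limits, then exponentiate.
  L = e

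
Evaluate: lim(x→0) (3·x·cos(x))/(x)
This is a 0/0 indeterminate form.

Apply L'Hôpital's rule: differentiate numerator and denominator separately.
  f(x) = 3·x·cos(x)   ⇒   f'(x) = -3·x·sin(x) + 3·cos(x)
  g(x) = x   ⇒   g'(x) = 1
  lim(x→0) f'(x)/g'(x) = lim(x→0) (-3·x·sin(x) + 3·cos(x))/(1)
  = 3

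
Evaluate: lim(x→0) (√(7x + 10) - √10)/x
This is a standard limit.

Factor or rationalize the expression:
  lim(x→0) (√(7x + 10) - √10)/x = 7·sqrt(10)/20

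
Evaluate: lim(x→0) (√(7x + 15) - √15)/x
This is a standard limit.

Factor or rationalize the expression:
  lim(x→0) (√(7x + 15) - √15)/x = 7·sqrt(15)/30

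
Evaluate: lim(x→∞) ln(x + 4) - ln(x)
This is an ∞-∞ indeterminate form.

Combine fractions or rationalize to convert ∞-∞ to 0/0 form:
  lim(x→∞) ln(x + 4) - ln(x) = 0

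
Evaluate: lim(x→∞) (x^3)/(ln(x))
This is an ∞/∞ indeterminate form.

Apply L'Hôpital's rule: differentiate numerator and denominator separately.
  f(x) = x^3   ⇒   f'(x) = 3·x^2
  g(x) = ln(x)   ⇒   g'(x) = 1/x
  lim(x→∞) f'(x)/g'(x) = lim(x→∞) (3·x^2)/(1/x)
  = ∞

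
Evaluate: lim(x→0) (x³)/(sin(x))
This is a 0/0 indeterminate form.

Apply L'Hôpital's rule: differentiate numerator and denominator separately.
  f(x) = x^3   ⇒   f'(x) = 3·x^2
  g(x) = sin(x)   ⇒   g'(x) = cos(x)
  lim(x→0) f'(x)/g'(x) = lim(x→0) (3·x^2)/(cos(x))
  = 0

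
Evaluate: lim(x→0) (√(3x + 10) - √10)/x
This is a standard limit.

Factor or rationalize the expression:
  lim(x→0) (√(3x + 10) - √10)/x = 3·sqrt(10)/20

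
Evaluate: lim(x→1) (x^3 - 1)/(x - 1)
This is a standard limit.

Factor or rationalize the expression:
  lim(x→1) (x^3 - 1)/(x - 1) = 3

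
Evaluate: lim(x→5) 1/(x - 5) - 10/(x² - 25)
This is an ∞-∞ indeterminate form.

Combine fractions or rationalize to convert ∞-∞ to 0/0 form:
  lim(x→5) 1/(x - 5) - 10/(x² - 25) = 1/10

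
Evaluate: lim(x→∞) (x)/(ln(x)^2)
This is an ∞/∞ indeterminate form.

Apply L'Hôpital's rule: differentiate numerator and denominator separately.
  f(x) = x   ⇒   f'(x) = 1
  g(x) = ln(x)^2   ⇒   g'(x) = 2·ln(x)/x
  lim(x→∞) f'(x)/g'(x) = lim(x→∞) (1)/(2·ln(x)/x)
  = ∞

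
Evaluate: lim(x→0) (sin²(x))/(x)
This is a 0/0 indeterminate form.

Apply L'Hôpital's rule: differentiate numerator and denominator separately.
  f(x) = sin(x)^2   ⇒   f'(x) = 2·sin(x)·cos(x)
  g(x) = x   ⇒   g'(x) = 1
  lim(x→0) f'(x)/g'(x) = lim(x→0) (2·sin(x)·cos(x))/(1)
  = 0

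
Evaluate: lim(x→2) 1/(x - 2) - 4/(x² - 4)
This is an ∞-∞ indeterminate form.

Combine fractions or rationalize to convert ∞-∞ to 0/0 form:
  lim(x→2) 1/(x - 2) - 4/(x² - 4) = 1/4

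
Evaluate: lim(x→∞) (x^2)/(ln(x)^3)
This is an ∞/∞ indeterminate form.

Apply L'Hôpital's rule: differentiate numerator and denominator separately.
  f(x) = x^2   ⇒   f'(x) = 2·x
  g(x) = ln(x)^3   ⇒   g'(x) = 3·ln(x)^2/x
  lim(x→∞) f'(x)/g'(x) = lim(x→∞) (2·x)/(3·ln(x)^2/x)
  = ∞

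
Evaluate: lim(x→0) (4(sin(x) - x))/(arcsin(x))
This is a 0/0 indeterminate form.

Apply L'Hôpital's rule: differentiate numerator and denominator separately.
  f(x) = -4·x + 4·sin(x)   ⇒   f'(x) = 4·cos(x) - 4
  g(x) = asin(x)   ⇒   g'(x) = 1/sqrt(1 - x^2)
  lim(x→0) f'(x)/g'(x) = lim(x→0) (4·cos(x) - 4)/(1/sqrt(1 - x^2))
  = 0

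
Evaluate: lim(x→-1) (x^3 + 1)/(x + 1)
This is a standard limit.

Factor or rationalize the expression:
  lim(x→-1) (x^3 + 1)/(x + 1) = 3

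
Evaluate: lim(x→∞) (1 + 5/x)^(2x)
This is an exponential indeterminate form.

For exponential indeterminate forms, take the natural log:
  Let L = lim(x→∞) (1 + 5/x)^(2x)
  Then ln(L) = lim(x→∞) [exponent × ln(base)]
  Evaluate using L'Hôpital or standard limits, then exponentiate.
  L = e^(10)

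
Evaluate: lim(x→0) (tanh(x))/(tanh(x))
This is a 0/0 indeterminate form.

Apply L'Hôpital's rule: differentiate numerator and denominator separately.
  f(x) = tanh(x)   ⇒   f'(x) = 1 - tanh(x)^2
  g(x) = tanh(x)   ⇒   g'(x) = 1 - tanh(x)^2
  lim(x→0) f'(x)/g'(x) = lim(x→0) (1 - tanh(x)^2)/(1 - tanh(x)^2)
  = 1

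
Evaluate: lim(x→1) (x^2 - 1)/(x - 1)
This is a standard limit.

Factor or rationalize the expression:
  lim(x→1) (x^2 - 1)/(x - 1) = 2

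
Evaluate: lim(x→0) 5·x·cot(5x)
This is a 0·∞ indeterminate form.

Rewrite 0·∞ as a quotient (0/0 or ∞/∞ form), then apply L'Hôpital's rule:
  lim(x→0) 5·x·cot(5x) = 1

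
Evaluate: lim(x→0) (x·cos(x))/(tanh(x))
This is a 0/0 indeterminate form.

Apply L'Hôpital's rule: differentiate numerator and denominator separately.
  f(x) = x·cos(x)   ⇒   f'(x) = -x·sin(x) + cos(x)
  g(x) = tanh(x)   ⇒   g'(x) = 1 - tanh(x)^2
  lim(x→0) f'(x)/g'(x) = lim(x→0) (-x·sin(x) + cos(x))/(1 - tanh(x)^2)
  = 1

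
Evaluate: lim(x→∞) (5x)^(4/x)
This is an exponential indeterminate form.

For exponential indeterminate forms, take the natural log:
  Let L = lim(x→∞) (5x)^(4/x)
  Then ln(L) = lim(x→∞) [exponent × ln(base)]
  Evaluate using L'Hôpital or standard limits, then exponentiate.
  L = 1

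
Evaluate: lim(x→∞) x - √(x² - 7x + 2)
This is an ∞-∞ indeterminate form.

Combine fractions or rationalize to convert ∞-∞ to 0/0 form:
  lim(x→∞) x - √(x² - 7x + 2) = 7/2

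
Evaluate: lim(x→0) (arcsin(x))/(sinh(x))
This is a 0/0 indeterminate form.

Apply L'Hôpital's rule: differentiate numerator and denominator separately.
  f(x) = asin(x)   ⇒   f'(x) = 1/sqrt(1 - x^2)
  g(x) = sinh(x)   ⇒   g'(x) = cosh(x)
  lim(x→0) f'(x)/g'(x) = lim(x→0) (1/sqrt(1 - x^2))/(cosh(x))
  = 1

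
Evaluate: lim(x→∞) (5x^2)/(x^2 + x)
This is an ∞/∞ indeterminate form.

Apply L'Hôpital's rule: differentiate numerator and denominator separately.
  f(x) = 5·x^2   ⇒   f'(x) = 10·x
  g(x) = x^2 + x   ⇒   g'(x) = 2·x + 1
  lim(x→∞) f'(x)/g'(x) = lim(x→∞) (10·x)/(2·x + 1)
  = 5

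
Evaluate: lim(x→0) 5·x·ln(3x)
This is a 0·∞ indeterminate form.

Rewrite 0·∞ as a quotient (0/0 or ∞/∞ form), then apply L'Hôpital's rule:
  lim(x→0) 5·x·ln(3x) = 0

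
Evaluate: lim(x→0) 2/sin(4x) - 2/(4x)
This is an ∞-∞ indeterminate form.

Combine fractions or rationalize to convert ∞-∞ to 0/0 form:
  lim(x→0) 2/sin(4x) - 2/(4x) = 0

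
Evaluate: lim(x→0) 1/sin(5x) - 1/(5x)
This is an ∞-∞ indeterminate form.

Combine fractions or rationalize to convert ∞-∞ to 0/0 form:
  lim(x→0) 1/sin(5x) - 1/(5x) = 0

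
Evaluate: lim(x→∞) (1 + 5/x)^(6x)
This is an exponential indeterminate form.

For exponential indeterminate forms, take the natural log:
  Let L = lim(x→∞) (1 + 5/x)^(6x)
  Then ln(L) = lim(x→∞) [exponent × ln(base)]
  Evaluate using L'Hôpital or standard limits, then exponentiate.
  L = e^(30)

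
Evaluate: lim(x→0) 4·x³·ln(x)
This is a 0·∞ indeterminate form.

Rewrite 0·∞ as a quotient (0/0 or ∞/∞ form), then apply L'Hôpital's rule:
  lim(x→0) 4·x³·ln(x) = 0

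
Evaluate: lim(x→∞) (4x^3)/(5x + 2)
This is an ∞/∞ indeterminate form.

Apply L'Hôpital's rule: differentiate numerator and denominator separately.
  f(x) = 4·x^3   ⇒   f'(x) = 12·x^2
  g(x) = 5·x + 2   ⇒   g'(x) = 5
  lim(x→∞) f'(x)/g'(x) = lim(x→∞) (12·x^2)/(5)
  = ∞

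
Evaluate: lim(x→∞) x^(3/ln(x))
This is an exponential indeterminate form.

For exponential indeterminate forms, take the natural log:
  Let L = lim(x→∞) x^(3/ln(x))
  Then ln(L) = lim(x→∞) [exponent × ln(base)]
  Evaluate using L'Hôpital or standard limits, then exponentiate.
  L = e^(3)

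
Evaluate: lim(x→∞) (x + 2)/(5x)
This is an ∞/∞ indeterminate form.

Apply L'Hôpital's rule: differentiate numerator and denominator separately.
  f(x) = x + 2   ⇒   f'(x) = 1
  g(x) = 5·x   ⇒   g'(x) = 5
  lim(x→∞) f'(x)/g'(x) = lim(x→∞) (1)/(5)
  = 1/5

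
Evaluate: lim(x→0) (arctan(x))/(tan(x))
This is a 0/0 indeterminate form.

Apply L'Hôpital's rule: differentiate numerator and denominator separately.
  f(x) = atan(x)   ⇒   f'(x) = 1/(x^2 + 1)
  g(x) = tan(x)   ⇒   g'(x) = tan(x)^2 + 1
  lim(x→0) f'(x)/g'(x) = lim(x→0) (1/(x^2 + 1))/(tan(x)^2 + 1)
  = 1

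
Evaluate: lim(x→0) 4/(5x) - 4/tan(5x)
This is an ∞-∞ indeterminate form.

Combine fractions or rationalize to convert ∞-∞ to 0/0 form:
  lim(x→0) 4/(5x) - 4/tan(5x) = 0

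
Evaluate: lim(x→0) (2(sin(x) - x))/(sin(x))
This is a 0/0 indeterminate form.

Apply L'Hôpital's rule: differentiate numerator and denominator separately.
  f(x) = -2·x + 2·sin(x)   ⇒   f'(x) = 2·cos(x) - 2
  g(x) = sin(x)   ⇒   g'(x) = cos(x)
  lim(x→0) f'(x)/g'(x) = lim(x→0) (2·cos(x) - 2)/(cos(x))
  = 0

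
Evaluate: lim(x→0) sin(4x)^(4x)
This is an exponential indeterminate form.

For exponential indeterminate forms, take the natural log:
  Let L = lim(x→0) sin(4x)^(4x)
  Then ln(L) = lim(x→0) [exponent × ln(base)]
  Evaluate using L'Hôpital or standard limits, then exponentiate.
  L = 1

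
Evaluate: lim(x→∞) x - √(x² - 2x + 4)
This is an ∞-∞ indeterminate form.

Combine fractions or rationalize to convert ∞-∞ to 0/0 form:
  lim(x→∞) x - √(x² - 2x + 4) = 1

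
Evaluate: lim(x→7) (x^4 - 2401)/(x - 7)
This is a standard limit.

Factor or rationalize the expression:
  lim(x→7) (x^4 - 2401)/(x - 7) = 1372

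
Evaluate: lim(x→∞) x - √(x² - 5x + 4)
This is an ∞-∞ indeterminate form.

Combine fractions or rationalize to convert ∞-∞ to 0/0 form:
  lim(x→∞) x - √(x² - 5x + 4) = 5/2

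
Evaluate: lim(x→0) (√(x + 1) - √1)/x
This is a standard limit.

Factor or rationalize the expression:
  lim(x→0) (√(x + 1) - √1)/x = 1/2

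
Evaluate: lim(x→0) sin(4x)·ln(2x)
This is a 0·∞ indeterminate form.

Rewrite 0·∞ as a quotient (0/0 or ∞/∞ form), then apply L'Hôpital's rule:
  lim(x→0) sin(4x)·ln(2x) = 0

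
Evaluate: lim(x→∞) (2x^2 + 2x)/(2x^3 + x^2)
This is an ∞/∞ indeterminate form.

Apply L'Hôpital's rule: differentiate numerator and denominator separately.
  f(x) = 2·x^2 + 2·x   ⇒   f'(x) = 4·x + 2
  g(x) = 2·x^3 + x^2   ⇒   g'(x) = 6·x^2 + 2·x
  lim(x→∞) f'(x)/g'(x) = lim(x→∞) (4·x + 2)/(6·x^2 + 2·x)
  = 0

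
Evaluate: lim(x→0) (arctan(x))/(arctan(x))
This is a 0/0 indeterminate form.

Apply L'Hôpital's rule: differentiate numerator and denominator separately.
  f(x) = atan(x)   ⇒   f'(x) = 1/(x^2 + 1)
  g(x) = atan(x)   ⇒   g'(x) = 1/(x^2 + 1)
  lim(x→0) f'(x)/g'(x) = lim(x→0) (1/(x^2 + 1))/(1/(x^2 + 1))
  = 1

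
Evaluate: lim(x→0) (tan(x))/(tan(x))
This is a 0/0 indeterminate form.

Apply L'Hôpital's rule: differentiate numerator and denominator separately.
  f(x) = tan(x)   ⇒   f'(x) = tan(x)^2 + 1
  g(x) = tan(x)   ⇒   g'(x) = tan(x)^2 + 1
  lim(x→0) f'(x)/g'(x) = lim(x→0) (tan(x)^2 + 1)/(tan(x)^2 + 1)
  = 1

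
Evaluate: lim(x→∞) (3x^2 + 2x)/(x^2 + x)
This is an ∞/∞ indeterminate form.

Apply L'Hôpital's rule: differentiate numerator and denominator separately.
  f(x) = 3·x^2 + 2·x   ⇒   f'(x) = 6·x + 2
  g(x) = x^2 + x   ⇒   g'(x) = 2·x + 1
  lim(x→∞) f'(x)/g'(x) = lim(x→∞) (6·x + 2)/(2·x + 1)
  = 3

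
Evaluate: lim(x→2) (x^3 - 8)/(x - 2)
This is a standard limit.

Factor or rationalize the expression:
  lim(x→2) (x^3 - 8)/(x - 2) = 12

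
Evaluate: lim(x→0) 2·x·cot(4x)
This is a 0·∞ indeterminate form.

Rewrite 0·∞ as a quotient (0/0 or ∞/∞ form), then apply L'Hôpital's rule:
  lim(x→0) 2·x·cot(4x) = 1/2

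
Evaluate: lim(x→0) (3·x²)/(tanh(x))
This is a 0/0 indeterminate form.

Apply L'Hôpital's rule: differentiate numerator and denominator separately.
  f(x) = 3·x^2   ⇒   f'(x) = 6·x
  g(x) = tanh(x)   ⇒   g'(x) = 1 - tanh(x)^2
  lim(x→0) f'(x)/g'(x) = lim(x→0) (6·x)/(1 - tanh(x)^2)
  = 0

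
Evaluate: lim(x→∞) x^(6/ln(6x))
This is an exponential indeterminate form.

For exponential indeterminate forms, take the natural log:
  Let L = lim(x→∞) x^(6/ln(6x))
  Then ln(L) = lim(x→∞) [exponent × ln(base)]
  Evaluate using L'Hôpital or standard limits, then exponentiate.
  L = e^(6)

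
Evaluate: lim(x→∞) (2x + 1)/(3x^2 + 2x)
This is an ∞/∞ indeterminate form.

Apply L'Hôpital's rule: differentiate numerator and denominator separately.
  f(x) = 2·x + 1   ⇒   f'(x) = 2
  g(x) = 3·x^2 + 2·x   ⇒   g'(x) = 6·x + 2
  lim(x→∞) f'(x)/g'(x) = lim(x→∞) (2)/(6·x + 2)
  = 0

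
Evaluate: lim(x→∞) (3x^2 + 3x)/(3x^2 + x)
This is an ∞/∞ indeterminate form.

Apply L'Hôpital's rule: differentiate numerator and denominator separately.
  f(x) = 3·x^2 + 3·x   ⇒   f'(x) = 6·x + 3
  g(x) = 3·x^2 + x   ⇒   g'(x) = 6·x + 1
  lim(x→∞) f'(x)/g'(x) = lim(x→∞) (6·x + 3)/(6·x + 1)
  = 1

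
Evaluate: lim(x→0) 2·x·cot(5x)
This is a 0·∞ indeterminate form.

Rewrite 0·∞ as a quotient (0/0 or ∞/∞ form), then apply L'Hôpital's rule:
  lim(x→0) 2·x·cot(5x) = 2/5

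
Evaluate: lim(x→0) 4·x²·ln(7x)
This is a 0·∞ indeterminate form.

Rewrite 0·∞ as a quotient (0/0 or ∞/∞ form), then apply L'Hôpital's rule:
  lim(x→0) 4·x²·ln(7x) = 0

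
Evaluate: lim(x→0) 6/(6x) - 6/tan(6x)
This is an ∞-∞ indeterminate form.

Combine fractions or rationalize to convert ∞-∞ to 0/0 form:
  lim(x→0) 6/(6x) - 6/tan(6x) = 0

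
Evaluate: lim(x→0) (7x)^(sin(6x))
This is an exponential indeterminate form.

For exponential indeterminate forms, take the natural log:
  Let L = lim(x→0) (7x)^(sin(6x))
  Then ln(L) = lim(x→0) [exponent × ln(base)]
  Evaluate using L'Hôpital or standard limits, then exponentiate.
  L = 1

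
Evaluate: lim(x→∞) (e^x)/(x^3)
This is an ∞/∞ indeterminate form.

Apply L'Hôpital's rule: differentiate numerator and denominator separately.
  f(x) = e^(x)   ⇒   f'(x) = e^(x)
  g(x) = x^3   ⇒   g'(x) = 3·x^2
  lim(x→∞) f'(x)/g'(x) = lim(x→∞) (e^(x))/(3·x^2)
  = ∞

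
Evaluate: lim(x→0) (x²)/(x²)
This is a 0/0 indeterminate form.

Apply L'Hôpital's rule: differentiate numerator and denominator separately.
  f(x) = x^2   ⇒   f'(x) = 2·x
  g(x) = x^2   ⇒   g'(x) = 2·x
  lim(x→0) f'(x)/g'(x) = lim(x→0) (2·x)/(2·x)
  = 1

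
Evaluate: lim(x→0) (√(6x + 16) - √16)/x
This is a standard limit.

Factor or rationalize the expression:
  lim(x→0) (√(6x + 16) - √16)/x = 3/4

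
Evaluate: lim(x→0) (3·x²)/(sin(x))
This is a 0/0 indeterminate form.

Apply L'Hôpital's rule: differentiate numerator and denominator separately.
  f(x) = 3·x^2   ⇒   f'(x) = 6·x
  g(x) = sin(x)   ⇒   g'(x) = cos(x)
  lim(x→0) f'(x)/g'(x) = lim(x→0) (6·x)/(cos(x))
  = 0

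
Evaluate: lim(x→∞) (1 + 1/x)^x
This is an exponential indeterminate form.

For exponential indeterminate forms, take the natural log:
  Let L = lim(x→∞) (1 + 1/x)^x
  Then ln(L) = lim(x→∞) [exponent × ln(base)]
  Evaluate using L'Hôpital or standard limits, then exponentiate.
  L = e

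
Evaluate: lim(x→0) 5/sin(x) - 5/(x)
This is an ∞-∞ indeterminate form.

Combine fractions or rationalize to convert ∞-∞ to 0/0 form:
  lim(x→0) 5/sin(x) - 5/(x) = 0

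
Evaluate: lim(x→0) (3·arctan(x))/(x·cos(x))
This is a 0/0 indeterminate form.

Apply L'Hôpital's rule: differentiate numerator and denominator separately.
  f(x) = 3·atan(x)   ⇒   f'(x) = 3/(x^2 + 1)
  g(x) = x·cos(x)   ⇒   g'(x) = -x·sin(x) + cos(x)
  lim(x→0) f'(x)/g'(x) = lim(x→0) (3/(x^2 + 1))/(-x·sin(x) + cos(x))
  = 3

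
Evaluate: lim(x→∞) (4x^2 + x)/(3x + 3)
This is an ∞/∞ indeterminate form.

Apply L'Hôpital's rule: differentiate numerator and denominator separately.
  f(x) = 4·x^2 + x   ⇒   f'(x) = 8·x + 1
  g(x) = 3·x + 3   ⇒   g'(x) = 3
  lim(x→∞) f'(x)/g'(x) = lim(x→∞) (8·x + 1)/(3)
  = ∞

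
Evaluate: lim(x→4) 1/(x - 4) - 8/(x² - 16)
This is an ∞-∞ indeterminate form.

Combine fractions or rationalize to convert ∞-∞ to 0/0 form:
  lim(x→4) 1/(x - 4) - 8/(x² - 16) = 1/8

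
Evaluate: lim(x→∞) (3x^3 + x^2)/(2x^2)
This is an ∞/∞ indeterminate form.

Apply L'Hôpital's rule: differentiate numerator and denominator separately.
  f(x) = 3·x^3 + x^2   ⇒   f'(x) = 9·x^2 + 2·x
  g(x) = 2·x^2   ⇒   g'(x) = 4·x
  lim(x→∞) f'(x)/g'(x) = lim(x→∞) (9·x^2 + 2·x)/(4·x)
  = ∞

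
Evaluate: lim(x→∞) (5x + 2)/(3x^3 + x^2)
This is an ∞/∞ indeterminate form.

Apply L'Hôpital's rule: differentiate numerator and denominator separately.
  f(x) = 5·x + 2   ⇒   f'(x) = 5
  g(x) = 3·x^3 + x^2   ⇒   g'(x) = 9·x^2 + 2·x
  lim(x→∞) f'(x)/g'(x) = lim(x→∞) (5)/(9·x^2 + 2·x)
  = 0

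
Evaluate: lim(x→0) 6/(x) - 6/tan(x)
This is an ∞-∞ indeterminate form.

Combine fractions or rationalize to convert ∞-∞ to 0/0 form:
  lim(x→0) 6/(x) - 6/tan(x) = 0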